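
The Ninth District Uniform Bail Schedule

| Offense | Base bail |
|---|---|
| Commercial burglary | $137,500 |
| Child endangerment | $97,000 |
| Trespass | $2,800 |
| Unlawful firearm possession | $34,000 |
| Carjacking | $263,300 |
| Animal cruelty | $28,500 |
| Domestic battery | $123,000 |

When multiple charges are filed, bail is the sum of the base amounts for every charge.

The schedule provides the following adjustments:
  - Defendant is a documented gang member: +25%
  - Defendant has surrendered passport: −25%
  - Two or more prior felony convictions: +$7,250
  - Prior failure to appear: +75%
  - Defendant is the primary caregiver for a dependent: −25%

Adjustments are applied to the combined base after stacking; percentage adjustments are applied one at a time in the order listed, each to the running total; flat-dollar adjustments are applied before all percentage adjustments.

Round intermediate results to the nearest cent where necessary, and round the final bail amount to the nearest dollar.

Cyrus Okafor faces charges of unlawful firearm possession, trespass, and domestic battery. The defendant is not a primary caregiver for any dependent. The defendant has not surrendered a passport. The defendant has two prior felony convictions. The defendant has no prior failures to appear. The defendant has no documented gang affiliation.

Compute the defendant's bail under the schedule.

$167,050

Base amounts from the schedule: unlawful firearm possession $34,000; trespass $2,800; domestic battery $123,000.
Stacking rule: sum of all bases. $34,000 + $2,800 + $123,000 = $159,800.
Two or more prior felony convictions (+$7,250 flat): $159,800 + $7,250 = $167,050.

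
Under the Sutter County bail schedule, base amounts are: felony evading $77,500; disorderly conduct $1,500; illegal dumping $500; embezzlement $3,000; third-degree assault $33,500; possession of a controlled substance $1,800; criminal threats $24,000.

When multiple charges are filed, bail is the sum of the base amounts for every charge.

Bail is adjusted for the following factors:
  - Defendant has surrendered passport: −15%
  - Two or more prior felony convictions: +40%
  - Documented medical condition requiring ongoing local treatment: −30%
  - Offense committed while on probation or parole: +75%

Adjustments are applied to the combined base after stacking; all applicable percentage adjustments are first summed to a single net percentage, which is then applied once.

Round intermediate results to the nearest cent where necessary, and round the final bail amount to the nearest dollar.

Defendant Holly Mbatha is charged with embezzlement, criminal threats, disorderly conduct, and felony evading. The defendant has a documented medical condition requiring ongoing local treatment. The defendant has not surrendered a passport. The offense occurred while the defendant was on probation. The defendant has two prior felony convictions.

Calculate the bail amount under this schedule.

$196,100

Base amounts from the schedule: embezzlement $3,000; criminal threats $24,000; disorderly conduct $1,500; felony evading $77,500.
Stacking rule: sum of all bases. $3,000 + $24,000 + $1,500 + $77,500 = $106,000.
Net percentage adjustment: +40% −30% +75% = +85%. $106,000 × 1.85 = $196,100.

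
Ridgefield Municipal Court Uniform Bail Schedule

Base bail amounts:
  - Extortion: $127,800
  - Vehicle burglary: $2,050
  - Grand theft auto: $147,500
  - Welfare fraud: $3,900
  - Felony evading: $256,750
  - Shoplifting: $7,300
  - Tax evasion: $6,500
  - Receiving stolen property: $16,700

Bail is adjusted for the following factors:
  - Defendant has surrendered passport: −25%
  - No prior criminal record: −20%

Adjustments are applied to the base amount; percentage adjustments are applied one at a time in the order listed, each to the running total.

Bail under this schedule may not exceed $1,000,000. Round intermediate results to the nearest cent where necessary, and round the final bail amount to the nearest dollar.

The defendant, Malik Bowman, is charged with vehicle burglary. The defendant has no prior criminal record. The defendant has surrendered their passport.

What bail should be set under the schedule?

$1,230

Base amounts from the schedule: vehicle burglary $2,050.
Single charge. Combined base = $2,050.
Defendant has surrendered passport (−25%): $2,050 × 0.75 = $1,537.50.
No prior criminal record (−20%): $1,537.50 × 0.8 = $1,230.
$1,230 is within the $1,000,000 maximum.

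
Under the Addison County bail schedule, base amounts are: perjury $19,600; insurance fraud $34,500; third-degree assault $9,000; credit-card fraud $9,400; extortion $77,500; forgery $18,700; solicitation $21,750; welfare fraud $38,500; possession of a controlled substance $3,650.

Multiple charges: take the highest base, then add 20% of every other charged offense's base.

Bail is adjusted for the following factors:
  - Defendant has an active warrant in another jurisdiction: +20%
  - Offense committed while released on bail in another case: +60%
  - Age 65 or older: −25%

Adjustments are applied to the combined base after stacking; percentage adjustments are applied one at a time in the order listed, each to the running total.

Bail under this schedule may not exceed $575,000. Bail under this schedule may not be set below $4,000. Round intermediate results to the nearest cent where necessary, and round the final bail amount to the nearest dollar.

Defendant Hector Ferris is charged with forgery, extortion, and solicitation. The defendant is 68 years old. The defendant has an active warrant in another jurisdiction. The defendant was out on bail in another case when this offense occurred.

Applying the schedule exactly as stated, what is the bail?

$123,250

Base amounts from the schedule: forgery $18,700; extortion $77,500; solicitation $21,750.
Stacking rule: highest base plus 20% of each additional charge. Highest is extortion at $77,500. Additional: $18,700 × 20% = $3,740; $21,750 × 20% = $4,350. Combined base = $77,500 + $8,090 = $85,590.
Defendant has an active warrant in another jurisdiction (+20%): $85,590 × 1.2 = $102,708.
Offense committed while released on bail in another case (+60%): $102,708 × 1.6 = $164,332.80.
Age 65 or older (−25%): $164,332.80 × 0.75 = $123,249.60.
$123,249.60 is within the $575,000 maximum.
$123,249.60 is at or above the $4,000 minimum.
Rounded to the nearest dollar: $123,250.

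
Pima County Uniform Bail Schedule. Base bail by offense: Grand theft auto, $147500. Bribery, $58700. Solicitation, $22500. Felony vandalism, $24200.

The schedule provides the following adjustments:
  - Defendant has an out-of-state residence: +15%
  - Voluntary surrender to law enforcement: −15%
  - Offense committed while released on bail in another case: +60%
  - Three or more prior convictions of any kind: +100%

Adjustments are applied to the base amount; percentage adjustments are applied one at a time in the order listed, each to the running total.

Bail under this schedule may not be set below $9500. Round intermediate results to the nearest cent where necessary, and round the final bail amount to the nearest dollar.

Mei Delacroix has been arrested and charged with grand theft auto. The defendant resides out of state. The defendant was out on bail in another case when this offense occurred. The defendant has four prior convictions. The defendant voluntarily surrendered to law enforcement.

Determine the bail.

$461380

Base amounts from the schedule: grand theft auto $147500.
Single charge. Combined base = $147500.
Defendant has an out-of-state residence (+15%): $147500 × 1.15 = $169625.
Voluntary surrender to law enforcement (−15%): $169625 × 0.85 = $144181.25.
Offense committed while released on bail in another case (+60%): $144181.25 × 1.6 = $230690.
Three or more prior convictions of any kind (+100%): $230690 × 2 = $461380.
$461380 is at or above the $9500 minimum.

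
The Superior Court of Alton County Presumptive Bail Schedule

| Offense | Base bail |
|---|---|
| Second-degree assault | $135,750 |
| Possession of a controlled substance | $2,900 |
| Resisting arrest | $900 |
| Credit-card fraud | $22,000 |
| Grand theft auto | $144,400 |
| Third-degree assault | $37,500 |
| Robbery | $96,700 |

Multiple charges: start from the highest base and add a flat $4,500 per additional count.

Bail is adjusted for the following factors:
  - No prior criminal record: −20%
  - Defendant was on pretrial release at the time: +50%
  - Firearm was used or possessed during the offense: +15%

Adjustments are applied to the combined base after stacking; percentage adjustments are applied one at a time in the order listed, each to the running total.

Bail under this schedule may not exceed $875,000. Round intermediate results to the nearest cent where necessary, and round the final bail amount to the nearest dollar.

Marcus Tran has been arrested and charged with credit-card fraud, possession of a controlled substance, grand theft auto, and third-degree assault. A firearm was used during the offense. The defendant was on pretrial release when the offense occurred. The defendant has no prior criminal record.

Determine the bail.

Base amounts from the schedule: credit-card fraud $22,000; possession of a controlled substance $2,900; grand theft auto $144,400; third-degree assault $37,500.
Stacking rule: highest base plus $4,500 per additional charge. Highest is grand theft auto at $144,400; 3 additional charges → +$13,500. Combined base = $157,900.
No prior criminal record (−20%): $157,900 × 0.8 = $126,320.
Defendant was on pretrial release at the time (+50%): $126,320 × 1.5 = $189,480.
Firearm was used or possessed during the offense (+15%): $189,480 × 1.15 = $217,902.
$217,902 is within the $875,000 maximum.

$217,902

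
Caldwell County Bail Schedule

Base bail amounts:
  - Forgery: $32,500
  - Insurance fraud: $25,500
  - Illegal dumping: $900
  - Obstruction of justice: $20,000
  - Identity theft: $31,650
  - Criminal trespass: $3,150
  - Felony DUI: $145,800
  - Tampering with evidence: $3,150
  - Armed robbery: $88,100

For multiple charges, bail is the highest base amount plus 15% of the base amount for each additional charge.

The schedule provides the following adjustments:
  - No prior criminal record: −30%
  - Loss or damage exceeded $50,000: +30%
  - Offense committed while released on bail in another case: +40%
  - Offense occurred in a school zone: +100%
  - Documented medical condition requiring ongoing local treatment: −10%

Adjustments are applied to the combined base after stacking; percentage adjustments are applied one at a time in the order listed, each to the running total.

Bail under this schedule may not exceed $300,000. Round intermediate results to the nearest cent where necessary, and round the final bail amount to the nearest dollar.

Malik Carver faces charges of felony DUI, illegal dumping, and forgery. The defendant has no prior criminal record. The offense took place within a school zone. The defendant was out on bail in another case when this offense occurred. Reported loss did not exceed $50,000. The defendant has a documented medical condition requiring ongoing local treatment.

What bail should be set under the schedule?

Base amounts from the schedule: felony DUI $145,800; illegal dumping $900; forgery $32,500.
Stacking rule: highest base plus 15% of each additional charge. Highest is felony DUI at $145,800. Additional: $900 × 15% = $135; $32,500 × 15% = $4,875. Combined base = $145,800 + $5,010 = $150,810.
No prior criminal record (−30%): $150,810 × 0.7 = $105,567.
Offense committed while released on bail in another case (+40%): $105,567 × 1.4 = $147,793.80.
Offense occurred in a school zone (+100%): $147,793.80 × 2 = $295,587.60.
Documented medical condition requiring ongoing local treatment (−10%): $295,587.60 × 0.9 = $266,028.84.
$266,028.84 is within the $300,000 maximum.
Rounded to the nearest dollar: $266,029.

$266,029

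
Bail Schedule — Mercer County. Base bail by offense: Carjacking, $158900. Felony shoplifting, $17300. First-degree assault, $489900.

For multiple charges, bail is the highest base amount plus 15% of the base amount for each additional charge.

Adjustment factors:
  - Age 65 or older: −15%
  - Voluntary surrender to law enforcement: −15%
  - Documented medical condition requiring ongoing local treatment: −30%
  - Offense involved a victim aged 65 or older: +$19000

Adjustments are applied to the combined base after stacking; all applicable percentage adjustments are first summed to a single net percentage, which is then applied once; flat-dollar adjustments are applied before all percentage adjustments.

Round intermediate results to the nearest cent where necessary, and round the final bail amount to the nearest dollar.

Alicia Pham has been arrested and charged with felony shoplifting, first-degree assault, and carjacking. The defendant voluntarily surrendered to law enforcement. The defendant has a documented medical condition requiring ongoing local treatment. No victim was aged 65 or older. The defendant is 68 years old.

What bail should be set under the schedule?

Base amounts from the schedule: felony shoplifting $17300; first-degree assault $489900; carjacking $158900.
Stacking rule: highest base plus 15% of each additional charge. Highest is first-degree assault at $489900. Additional: $17300 × 15% = $2595; $158900 × 15% = $23835. Combined base = $489900 + $26430 = $516330.
Net percentage adjustment: −15% −15% −30% = −60%. $516330 × 0.4 = $206532.

$206532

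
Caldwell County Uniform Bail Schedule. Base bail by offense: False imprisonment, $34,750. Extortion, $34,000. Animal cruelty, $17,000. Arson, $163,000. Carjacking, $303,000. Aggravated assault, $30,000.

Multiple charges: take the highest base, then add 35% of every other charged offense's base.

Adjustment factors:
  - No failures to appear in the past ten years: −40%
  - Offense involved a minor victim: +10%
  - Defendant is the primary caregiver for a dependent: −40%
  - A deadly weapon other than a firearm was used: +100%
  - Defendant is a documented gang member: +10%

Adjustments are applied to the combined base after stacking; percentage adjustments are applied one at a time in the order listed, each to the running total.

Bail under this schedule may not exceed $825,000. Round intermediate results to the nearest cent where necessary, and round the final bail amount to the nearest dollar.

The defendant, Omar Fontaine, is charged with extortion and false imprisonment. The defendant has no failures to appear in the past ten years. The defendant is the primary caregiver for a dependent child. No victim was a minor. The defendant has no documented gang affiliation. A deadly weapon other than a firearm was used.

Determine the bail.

Base amounts from the schedule: extortion $34,000; false imprisonment $34,750.
Stacking rule: highest base plus 35% of each additional charge. Highest is false imprisonment at $34,750. Additional: $34,000 × 35% = $11,900. Combined base = $34,750 + $11,900 = $46,650.
No failures to appear in the past ten years (−40%): $46,650 × 0.6 = $27,990.
Defendant is the primary caregiver for a dependent (−40%): $27,990 × 0.6 = $16,794.
A deadly weapon other than a firearm was used (+100%): $16,794 × 2 = $33,588.
$33,588 is within the $825,000 maximum.

$33,588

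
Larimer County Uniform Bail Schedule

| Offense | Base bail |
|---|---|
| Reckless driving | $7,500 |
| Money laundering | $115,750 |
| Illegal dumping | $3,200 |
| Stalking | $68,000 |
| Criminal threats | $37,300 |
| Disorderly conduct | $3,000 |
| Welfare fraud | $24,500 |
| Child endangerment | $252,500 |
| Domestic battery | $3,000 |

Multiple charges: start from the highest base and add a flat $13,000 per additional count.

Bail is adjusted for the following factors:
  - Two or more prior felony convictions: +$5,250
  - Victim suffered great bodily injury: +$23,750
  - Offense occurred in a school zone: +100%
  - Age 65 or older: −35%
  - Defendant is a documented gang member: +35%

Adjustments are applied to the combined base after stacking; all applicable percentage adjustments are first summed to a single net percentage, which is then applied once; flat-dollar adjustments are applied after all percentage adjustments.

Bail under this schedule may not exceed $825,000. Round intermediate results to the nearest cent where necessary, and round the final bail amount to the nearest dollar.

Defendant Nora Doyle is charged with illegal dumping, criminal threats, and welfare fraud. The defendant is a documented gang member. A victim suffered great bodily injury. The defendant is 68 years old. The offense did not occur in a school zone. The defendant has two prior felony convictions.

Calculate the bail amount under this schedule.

$92,300

Base amounts from the schedule: illegal dumping $3,200; criminal threats $37,300; welfare fraud $24,500.
Stacking rule: highest base plus $13,000 per additional charge. Highest is criminal threats at $37,300; 2 additional charges → +$26,000. Combined base = $63,300.
Net percentage adjustment: −35% +35% = +0%. $63,300 × 1 = $63,300.
Two or more prior felony convictions (+$5,250 flat): $63,300 + $5,250 = $68,550.
Victim suffered great bodily injury (+$23,750 flat): $68,550 + $23,750 = $92,300.
$92,300 is within the $825,000 maximum.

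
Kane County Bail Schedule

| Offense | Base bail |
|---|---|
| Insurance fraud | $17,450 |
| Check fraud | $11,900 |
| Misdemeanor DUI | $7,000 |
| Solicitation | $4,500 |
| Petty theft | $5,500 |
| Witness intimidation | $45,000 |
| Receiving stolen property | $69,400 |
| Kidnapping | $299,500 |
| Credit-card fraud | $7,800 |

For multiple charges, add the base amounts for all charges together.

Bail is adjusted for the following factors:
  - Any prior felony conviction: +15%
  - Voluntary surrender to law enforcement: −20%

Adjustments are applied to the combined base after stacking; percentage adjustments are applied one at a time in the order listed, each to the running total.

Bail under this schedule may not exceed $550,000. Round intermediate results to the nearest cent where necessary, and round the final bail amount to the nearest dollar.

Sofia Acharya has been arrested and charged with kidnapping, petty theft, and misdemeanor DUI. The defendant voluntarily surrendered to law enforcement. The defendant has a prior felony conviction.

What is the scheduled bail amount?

$287,040

Base amounts from the schedule: kidnapping $299,500; petty theft $5,500; misdemeanor DUI $7,000.
Stacking rule: sum of all bases. $299,500 + $5,500 + $7,000 = $312,000.
Any prior felony conviction (+15%): $312,000 × 1.15 = $358,800.
Voluntary surrender to law enforcement (−20%): $358,800 × 0.8 = $287,040.
$287,040 is within the $550,000 maximum.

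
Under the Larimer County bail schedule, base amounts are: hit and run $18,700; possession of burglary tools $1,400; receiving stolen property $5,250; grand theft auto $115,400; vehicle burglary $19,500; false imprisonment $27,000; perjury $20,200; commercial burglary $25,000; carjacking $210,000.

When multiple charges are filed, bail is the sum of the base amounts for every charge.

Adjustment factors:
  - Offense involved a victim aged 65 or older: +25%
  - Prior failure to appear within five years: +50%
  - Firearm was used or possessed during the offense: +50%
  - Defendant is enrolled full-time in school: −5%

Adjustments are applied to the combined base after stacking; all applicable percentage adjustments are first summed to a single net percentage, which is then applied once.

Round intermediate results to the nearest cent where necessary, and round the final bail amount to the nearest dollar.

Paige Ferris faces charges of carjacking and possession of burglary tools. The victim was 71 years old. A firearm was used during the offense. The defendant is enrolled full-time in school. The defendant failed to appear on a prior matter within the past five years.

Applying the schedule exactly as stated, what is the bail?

$465,080

Base amounts from the schedule: carjacking $210,000; possession of burglary tools $1,400.
Stacking rule: sum of all bases. $210,000 + $1,400 = $211,400.
Net percentage adjustment: +25% +50% +50% −5% = +120%. $211,400 × 2.2 = $465,080.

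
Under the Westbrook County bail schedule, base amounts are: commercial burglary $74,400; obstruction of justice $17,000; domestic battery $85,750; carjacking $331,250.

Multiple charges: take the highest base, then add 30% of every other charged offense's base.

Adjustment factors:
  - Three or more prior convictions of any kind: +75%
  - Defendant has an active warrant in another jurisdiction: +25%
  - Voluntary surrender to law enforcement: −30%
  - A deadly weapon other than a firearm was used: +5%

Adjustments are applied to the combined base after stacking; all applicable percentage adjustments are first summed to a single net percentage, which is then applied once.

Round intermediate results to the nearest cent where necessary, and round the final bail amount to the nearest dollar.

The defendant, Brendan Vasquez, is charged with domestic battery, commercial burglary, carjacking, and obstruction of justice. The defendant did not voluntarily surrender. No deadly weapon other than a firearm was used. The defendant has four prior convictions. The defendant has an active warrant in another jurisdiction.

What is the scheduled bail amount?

Base amounts from the schedule: domestic battery $85,750; commercial burglary $74,400; carjacking $331,250; obstruction of justice $17,000.
Stacking rule: highest base plus 30% of each additional charge. Highest is carjacking at $331,250. Additional: $85,750 × 30% = $25,725; $74,400 × 30% = $22,320; $17,000 × 30% = $5,100. Combined base = $331,250 + $53,145 = $384,395.
Net percentage adjustment: +75% +25% = +100%. $384,395 × 2 = $768,790.

$768,790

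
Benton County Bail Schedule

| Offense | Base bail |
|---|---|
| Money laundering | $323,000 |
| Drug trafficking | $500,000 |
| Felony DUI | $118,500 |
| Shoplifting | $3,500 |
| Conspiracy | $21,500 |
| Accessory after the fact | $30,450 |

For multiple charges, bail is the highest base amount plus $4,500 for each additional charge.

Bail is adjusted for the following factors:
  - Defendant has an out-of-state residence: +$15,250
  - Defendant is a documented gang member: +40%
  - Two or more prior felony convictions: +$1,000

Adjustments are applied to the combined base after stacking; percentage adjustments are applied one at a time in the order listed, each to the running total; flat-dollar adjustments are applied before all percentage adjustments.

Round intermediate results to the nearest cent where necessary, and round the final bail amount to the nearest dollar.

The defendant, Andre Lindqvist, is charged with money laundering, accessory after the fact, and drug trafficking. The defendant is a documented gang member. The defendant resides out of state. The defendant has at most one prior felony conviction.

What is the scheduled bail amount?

$733,950

Base amounts from the schedule: money laundering $323,000; accessory after the fact $30,450; drug trafficking $500,000.
Stacking rule: highest base plus $4,500 per additional charge. Highest is drug trafficking at $500,000; 2 additional charges → +$9,000. Combined base = $509,000.
Defendant has an out-of-state residence (+$15,250 flat): $509,000 + $15,250 = $524,250.
Defendant is a documented gang member (+40%): $524,250 × 1.4 = $733,950.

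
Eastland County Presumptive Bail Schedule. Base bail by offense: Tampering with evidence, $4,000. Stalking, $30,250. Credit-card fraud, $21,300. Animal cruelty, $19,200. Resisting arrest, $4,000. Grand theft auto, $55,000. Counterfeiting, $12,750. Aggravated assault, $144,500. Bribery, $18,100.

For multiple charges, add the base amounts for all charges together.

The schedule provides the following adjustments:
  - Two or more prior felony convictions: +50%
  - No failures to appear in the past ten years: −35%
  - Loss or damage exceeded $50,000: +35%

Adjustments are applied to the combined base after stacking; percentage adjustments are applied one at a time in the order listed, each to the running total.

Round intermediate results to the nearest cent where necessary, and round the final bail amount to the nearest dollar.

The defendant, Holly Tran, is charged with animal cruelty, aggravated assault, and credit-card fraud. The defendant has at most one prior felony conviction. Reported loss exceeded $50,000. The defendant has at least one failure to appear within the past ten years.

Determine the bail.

$249,750

Base amounts from the schedule: animal cruelty $19,200; aggravated assault $144,500; credit-card fraud $21,300.
Stacking rule: sum of all bases. $19,200 + $144,500 + $21,300 = $185,000.
Loss or damage exceeded $50,000 (+35%): $185,000 × 1.35 = $249,750.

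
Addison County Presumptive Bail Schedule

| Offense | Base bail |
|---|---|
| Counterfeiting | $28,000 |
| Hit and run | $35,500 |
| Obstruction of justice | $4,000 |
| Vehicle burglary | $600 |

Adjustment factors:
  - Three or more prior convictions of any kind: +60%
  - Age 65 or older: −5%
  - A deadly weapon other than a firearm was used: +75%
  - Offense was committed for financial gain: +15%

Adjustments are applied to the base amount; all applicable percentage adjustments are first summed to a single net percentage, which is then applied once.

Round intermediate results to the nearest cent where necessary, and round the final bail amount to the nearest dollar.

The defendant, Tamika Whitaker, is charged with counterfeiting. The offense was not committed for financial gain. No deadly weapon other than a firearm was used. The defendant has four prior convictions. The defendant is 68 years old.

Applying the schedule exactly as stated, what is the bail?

Base amounts from the schedule: counterfeiting $28,000.
Single charge. Combined base = $28,000.
Net percentage adjustment: +60% −5% = +55%. $28,000 × 1.55 = $43,400.

$43,400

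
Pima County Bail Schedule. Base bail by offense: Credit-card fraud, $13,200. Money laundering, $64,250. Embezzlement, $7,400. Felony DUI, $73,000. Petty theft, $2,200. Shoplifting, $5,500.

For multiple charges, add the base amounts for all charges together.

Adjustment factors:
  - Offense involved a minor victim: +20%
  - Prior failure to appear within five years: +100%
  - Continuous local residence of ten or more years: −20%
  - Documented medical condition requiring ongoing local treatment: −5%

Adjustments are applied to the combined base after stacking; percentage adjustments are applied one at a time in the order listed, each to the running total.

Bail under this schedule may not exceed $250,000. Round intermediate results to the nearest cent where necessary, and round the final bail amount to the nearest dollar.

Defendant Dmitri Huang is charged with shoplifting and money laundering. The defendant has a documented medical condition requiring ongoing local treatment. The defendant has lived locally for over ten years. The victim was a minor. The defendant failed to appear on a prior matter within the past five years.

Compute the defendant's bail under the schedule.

$127,224

Base amounts from the schedule: shoplifting $5,500; money laundering $64,250.
Stacking rule: sum of all bases. $5,500 + $64,250 = $69,750.
Offense involved a minor victim (+20%): $69,750 × 1.2 = $83,700.
Prior failure to appear within five years (+100%): $83,700 × 2 = $167,400.
Continuous local residence of ten or more years (−20%): $167,400 × 0.8 = $133,920.
Documented medical condition requiring ongoing local treatment (−5%): $133,920 × 0.95 = $127,224.
$127,224 is within the $250,000 maximum.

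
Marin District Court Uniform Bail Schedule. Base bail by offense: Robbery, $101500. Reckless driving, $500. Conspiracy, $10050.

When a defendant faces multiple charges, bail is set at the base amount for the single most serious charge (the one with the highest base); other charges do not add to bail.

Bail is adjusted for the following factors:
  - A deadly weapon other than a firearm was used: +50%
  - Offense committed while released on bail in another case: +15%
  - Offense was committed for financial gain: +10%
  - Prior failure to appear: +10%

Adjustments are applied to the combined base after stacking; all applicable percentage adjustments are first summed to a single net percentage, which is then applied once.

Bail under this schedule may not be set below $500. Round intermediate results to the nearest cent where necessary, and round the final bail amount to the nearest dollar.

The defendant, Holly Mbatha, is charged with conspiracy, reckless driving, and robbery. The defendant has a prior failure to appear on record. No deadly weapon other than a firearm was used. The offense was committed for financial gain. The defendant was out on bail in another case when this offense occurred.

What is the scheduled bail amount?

$137025

Base amounts from the schedule: conspiracy $10050; reckless driving $500; robbery $101500.
Stacking rule: use the highest base only. Highest is robbery at $101500. Combined base = $101500.
Net percentage adjustment: +15% +10% +10% = +35%. $101500 × 1.35 = $137025.
$137025 is at or above the $500 minimum.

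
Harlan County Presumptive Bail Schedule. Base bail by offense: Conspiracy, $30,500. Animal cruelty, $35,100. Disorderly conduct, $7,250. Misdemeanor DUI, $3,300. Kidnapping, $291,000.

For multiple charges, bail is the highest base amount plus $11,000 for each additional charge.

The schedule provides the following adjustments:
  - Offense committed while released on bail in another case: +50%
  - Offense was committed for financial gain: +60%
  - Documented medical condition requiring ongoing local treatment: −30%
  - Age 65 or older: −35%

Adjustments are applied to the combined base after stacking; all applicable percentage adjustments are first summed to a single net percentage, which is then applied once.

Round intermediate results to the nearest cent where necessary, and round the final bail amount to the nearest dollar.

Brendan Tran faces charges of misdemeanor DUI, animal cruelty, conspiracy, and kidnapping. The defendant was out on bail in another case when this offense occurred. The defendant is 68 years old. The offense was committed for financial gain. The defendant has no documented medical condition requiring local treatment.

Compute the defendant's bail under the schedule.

Base amounts from the schedule: misdemeanor DUI $3,300; animal cruelty $35,100; conspiracy $30,500; kidnapping $291,000.
Stacking rule: highest base plus $11,000 per additional charge. Highest is kidnapping at $291,000; 3 additional charges → +$33,000. Combined base = $324,000.
Net percentage adjustment: +50% +60% −35% = +75%. $324,000 × 1.75 = $567,000.

$567,000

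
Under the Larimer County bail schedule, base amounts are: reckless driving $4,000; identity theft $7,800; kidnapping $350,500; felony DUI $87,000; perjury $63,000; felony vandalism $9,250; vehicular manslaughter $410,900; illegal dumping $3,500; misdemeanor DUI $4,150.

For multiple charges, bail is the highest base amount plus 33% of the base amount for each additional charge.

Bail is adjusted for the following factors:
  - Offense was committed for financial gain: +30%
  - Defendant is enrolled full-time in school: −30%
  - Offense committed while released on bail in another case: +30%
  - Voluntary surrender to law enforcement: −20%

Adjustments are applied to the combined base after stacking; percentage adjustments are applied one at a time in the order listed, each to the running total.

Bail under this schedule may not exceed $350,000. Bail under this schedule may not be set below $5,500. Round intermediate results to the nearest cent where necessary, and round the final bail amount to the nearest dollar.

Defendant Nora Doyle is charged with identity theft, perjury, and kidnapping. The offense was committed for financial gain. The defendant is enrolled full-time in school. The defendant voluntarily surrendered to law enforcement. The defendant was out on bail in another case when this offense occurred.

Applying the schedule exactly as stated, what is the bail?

Base amounts from the schedule: identity theft $7,800; perjury $63,000; kidnapping $350,500.
Stacking rule: highest base plus 33% of each additional charge. Highest is kidnapping at $350,500. Additional: $7,800 × 33% = $2,574; $63,000 × 33% = $20,790. Combined base = $350,500 + $23,364 = $373,864.
Offense was committed for financial gain (+30%): $373,864 × 1.3 = $486,023.20.
Defendant is enrolled full-time in school (−30%): $486,023.20 × 0.7 = $340,216.24.
Offense committed while released on bail in another case (+30%): $340,216.24 × 1.3 = $442,281.11.
Voluntary surrender to law enforcement (−20%): $442,281.11 × 0.8 = $353,824.89.
Result $353,824.89 exceeds the maximum of $350,000; bail is capped at $350,000.
$350,000 is at or above the $5,500 minimum.

$350,000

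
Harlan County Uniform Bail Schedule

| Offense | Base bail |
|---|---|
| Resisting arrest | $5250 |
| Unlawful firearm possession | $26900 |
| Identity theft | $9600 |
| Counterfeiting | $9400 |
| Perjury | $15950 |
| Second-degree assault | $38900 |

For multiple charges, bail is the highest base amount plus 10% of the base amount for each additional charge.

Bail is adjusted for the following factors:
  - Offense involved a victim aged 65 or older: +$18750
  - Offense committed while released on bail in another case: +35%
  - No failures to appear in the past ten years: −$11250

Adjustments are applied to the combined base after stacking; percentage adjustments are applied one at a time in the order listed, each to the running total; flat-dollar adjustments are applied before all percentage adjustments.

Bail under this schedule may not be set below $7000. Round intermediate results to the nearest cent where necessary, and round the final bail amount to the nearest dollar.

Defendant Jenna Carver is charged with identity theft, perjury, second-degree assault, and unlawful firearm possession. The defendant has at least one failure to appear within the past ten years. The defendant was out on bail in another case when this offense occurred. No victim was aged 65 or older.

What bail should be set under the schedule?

$59596

Base amounts from the schedule: identity theft $9600; perjury $15950; second-degree assault $38900; unlawful firearm possession $26900.
Stacking rule: highest base plus 10% of each additional charge. Highest is second-degree assault at $38900. Additional: $9600 × 10% = $960; $15950 × 10% = $1595; $26900 × 10% = $2690. Combined base = $38900 + $5245 = $44145.
Offense committed while released on bail in another case (+35%): $44145 × 1.35 = $59595.75.
$59595.75 is at or above the $7000 minimum.
Rounded to the nearest dollar: $59596.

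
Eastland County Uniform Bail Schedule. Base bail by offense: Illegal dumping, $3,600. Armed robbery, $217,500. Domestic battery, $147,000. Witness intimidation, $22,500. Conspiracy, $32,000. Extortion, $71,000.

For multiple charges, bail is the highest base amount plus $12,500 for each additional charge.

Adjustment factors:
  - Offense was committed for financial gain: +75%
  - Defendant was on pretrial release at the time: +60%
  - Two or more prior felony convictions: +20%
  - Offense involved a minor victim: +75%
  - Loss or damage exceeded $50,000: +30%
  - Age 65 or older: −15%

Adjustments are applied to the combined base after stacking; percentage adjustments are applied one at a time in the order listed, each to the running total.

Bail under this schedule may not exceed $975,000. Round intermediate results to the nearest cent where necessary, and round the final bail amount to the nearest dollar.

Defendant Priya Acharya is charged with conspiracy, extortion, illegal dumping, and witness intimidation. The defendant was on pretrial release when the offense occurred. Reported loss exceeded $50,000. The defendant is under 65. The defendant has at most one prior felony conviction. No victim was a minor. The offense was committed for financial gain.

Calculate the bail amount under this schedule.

Base amounts from the schedule: conspiracy $32,000; extortion $71,000; illegal dumping $3,600; witness intimidation $22,500.
Stacking rule: highest base plus $12,500 per additional charge. Highest is extortion at $71,000; 3 additional charges → +$37,500. Combined base = $108,500.
Offense was committed for financial gain (+75%): $108,500 × 1.75 = $189,875.
Defendant was on pretrial release at the time (+60%): $189,875 × 1.6 = $303,800.
Loss or damage exceeded $50,000 (+30%): $303,800 × 1.3 = $394,940.
$394,940 is within the $975,000 maximum.

$394,940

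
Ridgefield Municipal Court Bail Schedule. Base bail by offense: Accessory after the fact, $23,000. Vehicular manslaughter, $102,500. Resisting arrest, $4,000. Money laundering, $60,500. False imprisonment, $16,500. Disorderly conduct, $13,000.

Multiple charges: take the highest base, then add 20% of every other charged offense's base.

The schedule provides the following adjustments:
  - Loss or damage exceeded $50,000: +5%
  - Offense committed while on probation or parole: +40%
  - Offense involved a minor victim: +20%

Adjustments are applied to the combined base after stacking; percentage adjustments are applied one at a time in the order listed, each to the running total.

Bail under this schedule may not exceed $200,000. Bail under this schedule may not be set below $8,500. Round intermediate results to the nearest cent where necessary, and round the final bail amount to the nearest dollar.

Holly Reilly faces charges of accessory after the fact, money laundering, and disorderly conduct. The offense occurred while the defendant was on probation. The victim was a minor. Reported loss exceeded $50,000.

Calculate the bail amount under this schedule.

$119,423

Base amounts from the schedule: accessory after the fact $23,000; money laundering $60,500; disorderly conduct $13,000.
Stacking rule: highest base plus 20% of each additional charge. Highest is money laundering at $60,500. Additional: $23,000 × 20% = $4,600; $13,000 × 20% = $2,600. Combined base = $60,500 + $7,200 = $67,700.
Loss or damage exceeded $50,000 (+5%): $67,700 × 1.05 = $71,085.
Offense committed while on probation or parole (+40%): $71,085 × 1.4 = $99,519.
Offense involved a minor victim (+20%): $99,519 × 1.2 = $119,422.80.
$119,422.80 is within the $200,000 maximum.
$119,422.80 is at or above the $8,500 minimum.
Rounded to the nearest dollar: $119,423.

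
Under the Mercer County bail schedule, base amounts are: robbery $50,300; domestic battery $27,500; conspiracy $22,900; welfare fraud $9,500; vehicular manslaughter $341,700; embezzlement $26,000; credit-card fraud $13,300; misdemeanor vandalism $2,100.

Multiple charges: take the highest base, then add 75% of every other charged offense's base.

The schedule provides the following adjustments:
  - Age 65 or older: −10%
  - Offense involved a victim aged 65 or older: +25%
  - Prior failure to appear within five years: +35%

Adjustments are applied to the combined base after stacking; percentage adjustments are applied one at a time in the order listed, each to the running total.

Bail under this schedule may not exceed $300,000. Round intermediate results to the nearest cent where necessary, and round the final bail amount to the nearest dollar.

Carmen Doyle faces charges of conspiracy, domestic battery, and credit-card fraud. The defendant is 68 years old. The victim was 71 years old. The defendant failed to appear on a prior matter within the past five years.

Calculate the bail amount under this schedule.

Base amounts from the schedule: conspiracy $22,900; domestic battery $27,500; credit-card fraud $13,300.
Stacking rule: highest base plus 75% of each additional charge. Highest is domestic battery at $27,500. Additional: $22,900 × 75% = $17,175; $13,300 × 75% = $9,975. Combined base = $27,500 + $27,150 = $54,650.
Age 65 or older (−10%): $54,650 × 0.9 = $49,185.
Offense involved a victim aged 65 or older (+25%): $49,185 × 1.25 = $61,481.25.
Prior failure to appear within five years (+35%): $61,481.25 × 1.35 = $82,999.69.
$82,999.69 is within the $300,000 maximum.
Rounded to the nearest dollar: $83,000.

$83,000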